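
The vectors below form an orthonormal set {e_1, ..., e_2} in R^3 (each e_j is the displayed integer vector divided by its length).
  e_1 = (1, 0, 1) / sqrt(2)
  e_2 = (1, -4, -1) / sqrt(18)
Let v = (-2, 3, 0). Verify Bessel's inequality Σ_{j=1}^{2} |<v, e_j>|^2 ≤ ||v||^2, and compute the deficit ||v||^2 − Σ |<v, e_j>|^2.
Σ |<v, e_j>|^2 = 116/9; ||v||^2 = 13; deficit = 1/9

Write each e_j = u_j / sqrt(<u_j, u_j>) where u_j is the displayed integer vector. Then <v, e_j> = <v, u_j> / sqrt(<u_j, u_j>), so |<v, e_j>|^2 = <v, u_j>^2 / <u_j, u_j>.
Coefficients: <v, e_1> = -2/sqrt(2), <v, e_2> = -14/sqrt(18).
Square and sum: Σ |<v, e_j>|^2 = 116/9.
Compute ||v||^2 = v·v = 13.
Deficit = 13 − 116/9 = 1/9 ≥ 0, confirming Bessel's inequality. (The deficit equals ||v − Σ <v,e_j> e_j||^2, the squared distance from v to span{e_j}.)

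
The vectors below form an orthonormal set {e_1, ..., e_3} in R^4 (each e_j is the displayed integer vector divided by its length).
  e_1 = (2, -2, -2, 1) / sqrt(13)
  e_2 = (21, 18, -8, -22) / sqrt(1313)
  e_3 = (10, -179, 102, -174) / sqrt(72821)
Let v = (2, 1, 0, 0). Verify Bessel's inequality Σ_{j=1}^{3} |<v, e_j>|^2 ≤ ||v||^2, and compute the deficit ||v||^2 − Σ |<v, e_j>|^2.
Σ |<v, e_j>|^2 = 2449/721; ||v||^2 = 5; deficit = 1156/721

Write each e_j = u_j / sqrt(<u_j, u_j>) where u_j is the displayed integer vector. Then <v, e_j> = <v, u_j> / sqrt(<u_j, u_j>), so |<v, e_j>|^2 = <v, u_j>^2 / <u_j, u_j>.
Coefficients: <v, e_1> = 2/sqrt(13), <v, e_2> = 60/sqrt(1313), <v, e_3> = -159/sqrt(72821).
Square and sum: Σ |<v, e_j>|^2 = 2449/721.
Compute ||v||^2 = v·v = 5.
Deficit = 5 − 2449/721 = 1156/721 ≥ 0, confirming Bessel's inequality. (The deficit equals ||v − Σ <v,e_j> e_j||^2, the squared distance from v to span{e_j}.)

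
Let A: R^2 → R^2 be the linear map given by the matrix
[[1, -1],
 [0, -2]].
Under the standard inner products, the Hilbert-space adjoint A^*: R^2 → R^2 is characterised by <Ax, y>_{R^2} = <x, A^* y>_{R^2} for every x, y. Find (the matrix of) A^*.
A^* = A^T =
[[1, 0],
 [-1, -2]]

For real matrices with standard dot products, the defining identity <Ax, y> = <x, A^* y> gives (Ax)^T y = x^T (A^*) y, i.e. x^T A^T y = x^T (A^*) y. Since this holds for all x, y, we must have A^* = A^T. Therefore
A^* =
[[1, 0],
 [-1, -2]].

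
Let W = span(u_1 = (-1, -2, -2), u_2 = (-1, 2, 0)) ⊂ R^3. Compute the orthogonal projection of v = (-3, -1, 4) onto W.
proj_W(v) = (1/3, 2/3, 2/3)

Set up U = [u_1 | ... | u_2] ∈ R^(3×2). The projector onto W = col(U) is P = U (U^T U)^(-1) U^T.
Compute U^T U =
  [9, -3]
  [-3, 5],
and U^T v = (-3, 1).
Solve U^T U · c = U^T v for the coefficients: c = (-1/3, 0). The projection is proj_W(v) = U c.
Check: (v - proj_W(v)) · u_1 = 0  (should be 0).
Check: (v - proj_W(v)) · u_2 = 0  (should be 0).
Result: proj_W(v) = (1/3, 2/3, 2/3).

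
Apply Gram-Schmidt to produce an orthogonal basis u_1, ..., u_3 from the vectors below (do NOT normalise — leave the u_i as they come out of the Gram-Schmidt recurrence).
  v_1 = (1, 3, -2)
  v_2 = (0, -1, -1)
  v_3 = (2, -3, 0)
Orthogonal basis:
  u_1 = (1, 3, -2)
  u_2 = (1/14, -11/14, -8/7)
  u_3 = (65/27, -13/27, 13/27)

Apply the Gram-Schmidt recurrence
  u_1 = v_1
  u_i = v_i − Σ_{j<i} ((v_i · u_j) / (u_j · u_j)) · u_j.

Step by step this gives:
  u_1 = (1, 3, -2)
  u_2 = (1/14, -11/14, -8/7)
  u_3 = (65/27, -13/27, 13/27)

Orthogonality check:
  u_2 · u_1 = 0 (should be 0)
  u_3 · u_1 = 0 (should be 0)
  u_3 · u_2 = 0 (should be 0)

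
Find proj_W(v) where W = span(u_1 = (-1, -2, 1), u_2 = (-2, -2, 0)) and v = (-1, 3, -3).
proj_W(v) = (-2/3, 8/3, -10/3)

Set up U = [u_1 | ... | u_2] ∈ R^(3×2). The projector onto W = col(U) is P = U (U^T U)^(-1) U^T.
Compute U^T U =
  [6, 6]
  [6, 8],
and U^T v = (-8, -4).
Solve U^T U · c = U^T v for the coefficients: c = (-10/3, 2). The projection is proj_W(v) = U c.
Check: (v - proj_W(v)) · u_1 = 0  (should be 0).
Check: (v - proj_W(v)) · u_2 = 0  (should be 0).
Result: proj_W(v) = (-2/3, 8/3, -10/3).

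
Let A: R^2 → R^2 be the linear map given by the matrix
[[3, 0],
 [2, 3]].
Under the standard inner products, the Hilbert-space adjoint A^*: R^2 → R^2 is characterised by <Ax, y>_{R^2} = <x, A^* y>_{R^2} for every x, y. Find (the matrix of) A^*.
A^* = A^T =
[[3, 2],
 [0, 3]]

For real matrices with standard dot products, the defining identity <Ax, y> = <x, A^* y> gives (Ax)^T y = x^T (A^*) y, i.e. x^T A^T y = x^T (A^*) y. Since this holds for all x, y, we must have A^* = A^T. Therefore
A^* =
[[3, 2],
 [0, 3]].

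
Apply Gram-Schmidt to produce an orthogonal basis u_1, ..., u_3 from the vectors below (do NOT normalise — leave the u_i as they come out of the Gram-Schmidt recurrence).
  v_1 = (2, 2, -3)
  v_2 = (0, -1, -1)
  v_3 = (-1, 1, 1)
Orthogonal basis:
  u_1 = (2, 2, -3)
  u_2 = (-2/17, -19/17, -14/17)
  u_3 = (-25/33, 10/33, -10/33)

Apply the Gram-Schmidt recurrence
  u_1 = v_1
  u_i = v_i − Σ_{j<i} ((v_i · u_j) / (u_j · u_j)) · u_j.

Step by step this gives:
  u_1 = (2, 2, -3)
  u_2 = (-2/17, -19/17, -14/17)
  u_3 = (-25/33, 10/33, -10/33)

Orthogonality check:
  u_2 · u_1 = 0 (should be 0)
  u_3 · u_1 = 0 (should be 0)
  u_3 · u_2 = 0 (should be 0)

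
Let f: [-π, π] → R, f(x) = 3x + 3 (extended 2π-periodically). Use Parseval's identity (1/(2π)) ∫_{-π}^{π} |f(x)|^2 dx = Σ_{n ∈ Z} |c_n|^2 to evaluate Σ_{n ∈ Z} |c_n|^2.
Σ |c_n|^2 = 3π^2 + 9

Expand and integrate term by term over [-π, π]:
  ∫ (3x)^2 dx = 9·(2π^3/3); ∫ 2·3·(3)·x dx = 0 (odd integrand); ∫ 3^2 dx = 9·2π.
So (1/(2π)) ∫_{-π}^{π} (3x + 3)^2 dx = 9π^2/3 + 9 = 3π^2 + 9.
Parseval ⇒ Σ |c_n|^2 = 3π^2 + 9.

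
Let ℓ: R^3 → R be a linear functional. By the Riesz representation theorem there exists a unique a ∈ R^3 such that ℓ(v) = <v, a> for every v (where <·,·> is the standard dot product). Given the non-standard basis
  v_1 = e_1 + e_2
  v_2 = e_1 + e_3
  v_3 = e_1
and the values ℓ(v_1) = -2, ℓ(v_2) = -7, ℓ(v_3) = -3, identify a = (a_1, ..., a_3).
a = (-3, 1, -4)

Write a = (a_1, ..., a_3) in the standard basis. For each basis vector v_i, ℓ(v_i) = <v_i, a> is a linear equation in the a_j's. Collect the n equations into a matrix system V a = ℓ, where row i of V is v_i (expressed in the standard basis). Since V is invertible (lower-triangular with 1s on the diagonal, up to permutation), solve by back-substitution:
  V =
[[1, 1, 0],
 [1, 0, 1],
 [1, 0, 0]]
  V a = (-2, -7, -3)
Solving gives a = (-3, 1, -4).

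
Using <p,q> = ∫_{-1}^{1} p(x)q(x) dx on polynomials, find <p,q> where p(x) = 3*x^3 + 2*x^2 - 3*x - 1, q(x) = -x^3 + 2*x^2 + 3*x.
<p,q> = -188/105

Expand the product: p(x)·q(x) = -3*x^6 + 4*x^5 + 16*x^4 + x^3 - 11*x^2 - 3*x.
∫_{-1}^{1} of each monomial x^k gives [2/(k+1) if k even, 0 if k odd]. Integrating term-by-term (or equivalently evaluating the antiderivative F(x) = -3*x^7/7 + 2*x^6/3 + 16*x^5/5 + x^4/4 - 11*x^3/3 - 3*x^2/2 at the endpoints):
  F(1) − F(−1) = -207/140 − (131/420) = -188/105.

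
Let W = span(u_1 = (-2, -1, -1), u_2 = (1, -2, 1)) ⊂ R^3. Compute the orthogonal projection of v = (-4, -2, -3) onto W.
proj_W(v) = (-31/7, -13/7, -16/7)

Set up U = [u_1 | ... | u_2] ∈ R^(3×2). The projector onto W = col(U) is P = U (U^T U)^(-1) U^T.
Compute U^T U =
  [6, -1]
  [-1, 6],
and U^T v = (13, -3).
Solve U^T U · c = U^T v for the coefficients: c = (15/7, -1/7). The projection is proj_W(v) = U c.
Check: (v - proj_W(v)) · u_1 = 0  (should be 0).
Check: (v - proj_W(v)) · u_2 = 0  (should be 0).
Result: proj_W(v) = (-31/7, -13/7, -16/7).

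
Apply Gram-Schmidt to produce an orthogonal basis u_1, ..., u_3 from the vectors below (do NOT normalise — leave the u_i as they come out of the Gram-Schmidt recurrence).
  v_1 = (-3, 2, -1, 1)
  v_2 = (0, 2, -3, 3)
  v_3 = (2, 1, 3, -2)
Orthogonal basis:
  u_1 = (-3, 2, -1, 1)
  u_2 = (2, 2/3, -7/3, 7/3)
  u_3 = (128/115, 288/115, 307/230, -77/230)

Apply the Gram-Schmidt recurrence
  u_1 = v_1
  u_i = v_i − Σ_{j<i} ((v_i · u_j) / (u_j · u_j)) · u_j.

Step by step this gives:
  u_1 = (-3, 2, -1, 1)
  u_2 = (2, 2/3, -7/3, 7/3)
  u_3 = (128/115, 288/115, 307/230, -77/230)

Orthogonality check:
  u_2 · u_1 = 0 (should be 0)
  u_3 · u_1 = 0 (should be 0)
  u_3 · u_2 = 0 (should be 0)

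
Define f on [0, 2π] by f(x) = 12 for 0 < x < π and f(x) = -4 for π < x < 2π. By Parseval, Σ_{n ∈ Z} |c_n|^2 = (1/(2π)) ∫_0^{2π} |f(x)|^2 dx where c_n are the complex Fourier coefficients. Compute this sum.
Σ |c_n|^2 = 80

Parseval equates the L^2 energy of f (normalised by 1/(2π)) with the ℓ^2 sum of its Fourier coefficients: (1/(2π)) ∫_0^{2π} |f|^2 = Σ |c_n|^2.
Compute the left side: (1/(2π)) [∫_0^π 12^2 dx + ∫_π^{2π} (-4)^2 dx] = (1/(2π)) · (144π + 16π) = (144 + 16)/2 = 80.
So Σ_{n ∈ Z} |c_n|^2 = 80.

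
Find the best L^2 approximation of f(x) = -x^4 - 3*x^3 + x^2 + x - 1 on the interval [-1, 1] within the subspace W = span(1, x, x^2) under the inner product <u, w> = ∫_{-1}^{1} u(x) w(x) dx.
g(x) = x^2/7 - 4*x/5 - 32/35

The best approximation g ∈ W is the orthogonal projection of f onto W. Writing g = a_0 + a_1 x + a_2 x^2, the coefficients solve the normal equations G · a = b where
  G_{ij} = <φ_i, φ_j> and b_i = <f, φ_i>, with φ_0 = 1, φ_1 = x, φ_2 = x^2.
G =
  [2, 0, 2/3]
  [0, 2/3, 0]
  [2/3, 0, 2/5],
b = (-26/15, -8/15, -58/105).
Solving gives a_0 = -32/35, a_1 = -4/5, a_2 = 1/7, so
  g(x) = x^2/7 - 4*x/5 - 32/35.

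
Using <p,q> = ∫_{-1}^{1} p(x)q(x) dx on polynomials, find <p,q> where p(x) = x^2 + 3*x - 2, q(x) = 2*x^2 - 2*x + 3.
<p,q> = -238/15

Expand the product: p(x)·q(x) = 2*x^4 + 4*x^3 - 7*x^2 + 13*x - 6.
∫_{-1}^{1} of each monomial x^k gives [2/(k+1) if k even, 0 if k odd]. Integrating term-by-term (or equivalently evaluating the antiderivative F(x) = 2*x^5/5 + x^4 - 7*x^3/3 + 13*x^2/2 - 6*x at the endpoints):
  F(1) − F(−1) = -13/30 − (463/30) = -238/15.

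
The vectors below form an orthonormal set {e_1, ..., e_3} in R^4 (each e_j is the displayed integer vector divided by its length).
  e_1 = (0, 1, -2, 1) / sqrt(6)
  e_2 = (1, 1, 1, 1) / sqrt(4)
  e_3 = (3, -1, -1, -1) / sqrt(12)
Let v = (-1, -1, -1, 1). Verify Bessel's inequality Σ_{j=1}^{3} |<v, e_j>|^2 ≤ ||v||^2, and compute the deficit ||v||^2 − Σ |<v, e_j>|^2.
Σ |<v, e_j>|^2 = 2; ||v||^2 = 4; deficit = 2

Write each e_j = u_j / sqrt(<u_j, u_j>) where u_j is the displayed integer vector. Then <v, e_j> = <v, u_j> / sqrt(<u_j, u_j>), so |<v, e_j>|^2 = <v, u_j>^2 / <u_j, u_j>.
Coefficients: <v, e_1> = 2/sqrt(6), <v, e_2> = -2/sqrt(4), <v, e_3> = -2/sqrt(12).
Square and sum: Σ |<v, e_j>|^2 = 2.
Compute ||v||^2 = v·v = 4.
Deficit = 4 − 2 = 2 ≥ 0, confirming Bessel's inequality. (The deficit equals ||v − Σ <v,e_j> e_j||^2, the squared distance from v to span{e_j}.)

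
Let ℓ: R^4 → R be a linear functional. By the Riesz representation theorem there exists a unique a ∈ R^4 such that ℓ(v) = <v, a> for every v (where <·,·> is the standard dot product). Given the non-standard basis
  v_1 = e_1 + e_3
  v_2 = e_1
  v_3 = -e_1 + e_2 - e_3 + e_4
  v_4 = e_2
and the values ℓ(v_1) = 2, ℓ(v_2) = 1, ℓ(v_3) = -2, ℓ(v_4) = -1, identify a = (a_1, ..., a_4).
a = (1, -1, 1, 1)

Write a = (a_1, ..., a_4) in the standard basis. For each basis vector v_i, ℓ(v_i) = <v_i, a> is a linear equation in the a_j's. Collect the n equations into a matrix system V a = ℓ, where row i of V is v_i (expressed in the standard basis). Since V is invertible (lower-triangular with 1s on the diagonal, up to permutation), solve by back-substitution:
  V =
[[1, 0, 1, 0],
 [1, 0, 0, 0],
 [-1, 1, -1, 1],
 [0, 1, 0, 0]]
  V a = (2, 1, -2, -1)
Solving gives a = (1, -1, 1, 1).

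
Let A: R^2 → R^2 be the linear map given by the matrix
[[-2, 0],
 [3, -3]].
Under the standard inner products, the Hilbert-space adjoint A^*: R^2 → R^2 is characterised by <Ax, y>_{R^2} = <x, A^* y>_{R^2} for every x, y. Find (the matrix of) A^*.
A^* = A^T =
[[-2, 3],
 [0, -3]]

For real matrices with standard dot products, the defining identity <Ax, y> = <x, A^* y> gives (Ax)^T y = x^T (A^*) y, i.e. x^T A^T y = x^T (A^*) y. Since this holds for all x, y, we must have A^* = A^T. Therefore
A^* =
[[-2, 3],
 [0, -3]].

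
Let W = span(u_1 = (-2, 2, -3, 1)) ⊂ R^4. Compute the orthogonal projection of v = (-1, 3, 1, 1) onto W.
proj_W(v) = (-2/3, 2/3, -1, 1/3)

Set up U = [u_1 | ... | u_1] ∈ R^(4×1). The projector onto W = col(U) is P = U (U^T U)^(-1) U^T.
Compute U^T U =
  [18],
and U^T v = (6).
Solve U^T U · c = U^T v for the coefficients: c = (1/3). The projection is proj_W(v) = U c.
Check: (v - proj_W(v)) · u_1 = 0  (should be 0).
Result: proj_W(v) = (-2/3, 2/3, -1, 1/3).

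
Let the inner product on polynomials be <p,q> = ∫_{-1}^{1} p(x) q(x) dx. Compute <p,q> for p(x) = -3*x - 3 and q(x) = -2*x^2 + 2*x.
<p,q> = 0

Expand the product: p(x)·q(x) = 6*x^3 - 6*x.
∫_{-1}^{1} of each monomial x^k gives [2/(k+1) if k even, 0 if k odd]. Integrating term-by-term (or equivalently evaluating the antiderivative F(x) = 3*x^4/2 - 3*x^2 at the endpoints):
  F(1) − F(−1) = -3/2 − (-3/2) = 0.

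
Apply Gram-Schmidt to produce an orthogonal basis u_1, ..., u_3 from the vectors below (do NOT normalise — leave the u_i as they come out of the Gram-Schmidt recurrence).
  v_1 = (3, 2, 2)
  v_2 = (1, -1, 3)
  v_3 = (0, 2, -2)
Orthogonal basis:
  u_1 = (3, 2, 2)
  u_2 = (-4/17, -31/17, 37/17)
  u_3 = (-16/69, 14/69, 10/69)

Apply the Gram-Schmidt recurrence
  u_1 = v_1
  u_i = v_i − Σ_{j<i} ((v_i · u_j) / (u_j · u_j)) · u_j.

Step by step this gives:
  u_1 = (3, 2, 2)
  u_2 = (-4/17, -31/17, 37/17)
  u_3 = (-16/69, 14/69, 10/69)

Orthogonality check:
  u_2 · u_1 = 0 (should be 0)
  u_3 · u_1 = 0 (should be 0)
  u_3 · u_2 = 0 (should be 0)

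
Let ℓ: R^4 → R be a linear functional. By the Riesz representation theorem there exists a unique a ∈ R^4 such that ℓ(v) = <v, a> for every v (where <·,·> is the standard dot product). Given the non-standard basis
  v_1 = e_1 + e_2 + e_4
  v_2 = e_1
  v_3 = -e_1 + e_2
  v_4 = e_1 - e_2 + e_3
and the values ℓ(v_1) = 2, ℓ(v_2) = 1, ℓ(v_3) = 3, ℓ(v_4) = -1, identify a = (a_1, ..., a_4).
a = (1, 4, 2, -3)

Write a = (a_1, ..., a_4) in the standard basis. For each basis vector v_i, ℓ(v_i) = <v_i, a> is a linear equation in the a_j's. Collect the n equations into a matrix system V a = ℓ, where row i of V is v_i (expressed in the standard basis). Since V is invertible (lower-triangular with 1s on the diagonal, up to permutation), solve by back-substitution:
  V =
[[1, 1, 0, 1],
 [1, 0, 0, 0],
 [-1, 1, 0, 0],
 [1, -1, 1, 0]]
  V a = (2, 1, 3, -1)
Solving gives a = (1, 4, 2, -3).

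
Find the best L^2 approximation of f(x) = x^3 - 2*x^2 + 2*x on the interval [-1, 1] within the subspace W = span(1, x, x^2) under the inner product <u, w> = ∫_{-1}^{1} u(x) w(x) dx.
g(x) = -2*x^2 + 13*x/5

The best approximation g ∈ W is the orthogonal projection of f onto W. Writing g = a_0 + a_1 x + a_2 x^2, the coefficients solve the normal equations G · a = b where
  G_{ij} = <φ_i, φ_j> and b_i = <f, φ_i>, with φ_0 = 1, φ_1 = x, φ_2 = x^2.
G =
  [2, 0, 2/3]
  [0, 2/3, 0]
  [2/3, 0, 2/5],
b = (-4/3, 26/15, -4/5).
Solving gives a_0 = 0, a_1 = 13/5, a_2 = -2, so
  g(x) = -2*x^2 + 13*x/5.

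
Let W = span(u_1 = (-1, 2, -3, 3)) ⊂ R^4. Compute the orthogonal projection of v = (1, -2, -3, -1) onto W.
proj_W(v) = (-1/23, 2/23, -3/23, 3/23)

Set up U = [u_1 | ... | u_1] ∈ R^(4×1). The projector onto W = col(U) is P = U (U^T U)^(-1) U^T.
Compute U^T U =
  [23],
and U^T v = (1).
Solve U^T U · c = U^T v for the coefficients: c = (1/23). The projection is proj_W(v) = U c.
Check: (v - proj_W(v)) · u_1 = 0  (should be 0).
Result: proj_W(v) = (-1/23, 2/23, -3/23, 3/23).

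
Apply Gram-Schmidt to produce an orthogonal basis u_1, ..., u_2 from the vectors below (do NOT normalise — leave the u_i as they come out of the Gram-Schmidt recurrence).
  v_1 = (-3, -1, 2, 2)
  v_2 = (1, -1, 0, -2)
Orthogonal basis:
  u_1 = (-3, -1, 2, 2)
  u_2 = (0, -4/3, 2/3, -4/3)

Apply the Gram-Schmidt recurrence
  u_1 = v_1
  u_i = v_i − Σ_{j<i} ((v_i · u_j) / (u_j · u_j)) · u_j.

Step by step this gives:
  u_1 = (-3, -1, 2, 2)
  u_2 = (0, -4/3, 2/3, -4/3)

Orthogonality check:
  u_2 · u_1 = 0 (should be 0)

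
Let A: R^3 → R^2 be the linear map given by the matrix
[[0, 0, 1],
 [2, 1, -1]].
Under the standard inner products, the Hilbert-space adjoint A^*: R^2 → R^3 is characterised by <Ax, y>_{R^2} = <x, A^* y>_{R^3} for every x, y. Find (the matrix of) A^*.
A^* = A^T =
[[0, 2],
 [0, 1],
 [1, -1]]

For real matrices with standard dot products, the defining identity <Ax, y> = <x, A^* y> gives (Ax)^T y = x^T (A^*) y, i.e. x^T A^T y = x^T (A^*) y. Since this holds for all x, y, we must have A^* = A^T. Therefore
A^* =
[[0, 2],
 [0, 1],
 [1, -1]].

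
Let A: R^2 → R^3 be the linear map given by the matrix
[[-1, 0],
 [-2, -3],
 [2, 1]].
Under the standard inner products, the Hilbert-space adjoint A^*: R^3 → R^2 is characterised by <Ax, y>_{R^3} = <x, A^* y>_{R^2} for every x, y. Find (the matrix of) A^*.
A^* = A^T =
[[-1, -2, 2],
 [0, -3, 1]]

For real matrices with standard dot products, the defining identity <Ax, y> = <x, A^* y> gives (Ax)^T y = x^T (A^*) y, i.e. x^T A^T y = x^T (A^*) y. Since this holds for all x, y, we must have A^* = A^T. Therefore
A^* =
[[-1, -2, 2],
 [0, -3, 1]].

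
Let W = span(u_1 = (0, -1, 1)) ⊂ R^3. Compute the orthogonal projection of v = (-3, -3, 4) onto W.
proj_W(v) = (0, -7/2, 7/2)

Set up U = [u_1 | ... | u_1] ∈ R^(3×1). The projector onto W = col(U) is P = U (U^T U)^(-1) U^T.
Compute U^T U =
  [2],
and U^T v = (7).
Solve U^T U · c = U^T v for the coefficients: c = (7/2). The projection is proj_W(v) = U c.
Check: (v - proj_W(v)) · u_1 = 0  (should be 0).
Result: proj_W(v) = (0, -7/2, 7/2).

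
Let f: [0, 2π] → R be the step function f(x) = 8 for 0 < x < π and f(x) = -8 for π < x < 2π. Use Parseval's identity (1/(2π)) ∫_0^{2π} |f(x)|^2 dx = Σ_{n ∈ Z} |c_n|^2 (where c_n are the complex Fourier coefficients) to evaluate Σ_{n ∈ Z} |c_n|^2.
Σ |c_n|^2 = 64

Parseval equates the L^2 energy of f (normalised by 1/(2π)) with the ℓ^2 sum of its Fourier coefficients: (1/(2π)) ∫_0^{2π} |f|^2 = Σ |c_n|^2.
Compute the left side: (1/(2π)) [∫_0^π 8^2 dx + ∫_π^{2π} (-8)^2 dx] = (1/(2π)) · (64π + 64π) = (64 + 64)/2 = 64.
So Σ_{n ∈ Z} |c_n|^2 = 64.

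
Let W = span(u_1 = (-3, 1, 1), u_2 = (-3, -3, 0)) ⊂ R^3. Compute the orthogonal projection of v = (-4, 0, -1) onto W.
proj_W(v) = (-32/9, -4/9, 7/9)

Set up U = [u_1 | ... | u_2] ∈ R^(3×2). The projector onto W = col(U) is P = U (U^T U)^(-1) U^T.
Compute U^T U =
  [11, 6]
  [6, 18],
and U^T v = (11, 12).
Solve U^T U · c = U^T v for the coefficients: c = (7/9, 11/27). The projection is proj_W(v) = U c.
Check: (v - proj_W(v)) · u_1 = 0  (should be 0).
Check: (v - proj_W(v)) · u_2 = 0  (should be 0).
Result: proj_W(v) = (-32/9, -4/9, 7/9).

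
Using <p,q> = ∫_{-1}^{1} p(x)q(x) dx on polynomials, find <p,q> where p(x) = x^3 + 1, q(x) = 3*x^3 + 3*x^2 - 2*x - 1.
<p,q> = 2/35

Expand the product: p(x)·q(x) = 3*x^6 + 3*x^5 - 2*x^4 + 2*x^3 + 3*x^2 - 2*x - 1.
∫_{-1}^{1} of each monomial x^k gives [2/(k+1) if k even, 0 if k odd]. Integrating term-by-term (or equivalently evaluating the antiderivative F(x) = 3*x^7/7 + x^6/2 - 2*x^5/5 + x^4/2 + x^3 - x^2 - x at the endpoints):
  F(1) − F(−1) = 1/35 − (-1/35) = 2/35.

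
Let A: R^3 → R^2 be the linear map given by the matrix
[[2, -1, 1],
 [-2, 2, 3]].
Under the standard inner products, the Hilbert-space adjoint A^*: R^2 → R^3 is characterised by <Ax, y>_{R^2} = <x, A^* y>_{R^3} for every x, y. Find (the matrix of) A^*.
A^* = A^T =
[[2, -2],
 [-1, 2],
 [1, 3]]

For real matrices with standard dot products, the defining identity <Ax, y> = <x, A^* y> gives (Ax)^T y = x^T (A^*) y, i.e. x^T A^T y = x^T (A^*) y. Since this holds for all x, y, we must have A^* = A^T. Therefore
A^* =
[[2, -2],
 [-1, 2],
 [1, 3]].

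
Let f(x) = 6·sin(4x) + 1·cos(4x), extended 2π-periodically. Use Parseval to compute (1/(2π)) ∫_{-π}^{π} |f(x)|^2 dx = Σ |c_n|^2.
Σ |c_n|^2 = 37/2

Expand |f|^2 and use orthogonality of {sin(nx), cos(mx)} on [-π, π]:
  ∫_{-π}^{π} sin(nx)^2 dx = π, ∫ cos(mx)^2 dx = π, and cross terms integrate to 0.
So ∫_{-π}^{π} f(x)^2 dx = 6^2 · π + 1^2 · π = (36 + 1)π.
Divide by 2π: (36 + 1)/2 = 37/2.
By Parseval, this equals Σ |c_n|^2.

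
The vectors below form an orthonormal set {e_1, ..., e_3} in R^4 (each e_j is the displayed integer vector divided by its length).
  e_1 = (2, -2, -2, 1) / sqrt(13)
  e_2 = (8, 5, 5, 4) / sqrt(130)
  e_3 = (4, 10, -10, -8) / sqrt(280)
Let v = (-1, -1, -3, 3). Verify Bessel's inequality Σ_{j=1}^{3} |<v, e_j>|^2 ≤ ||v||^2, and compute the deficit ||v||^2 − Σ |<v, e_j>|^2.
Σ |<v, e_j>|^2 = 59/7; ||v||^2 = 20; deficit = 81/7

Write each e_j = u_j / sqrt(<u_j, u_j>) where u_j is the displayed integer vector. Then <v, e_j> = <v, u_j> / sqrt(<u_j, u_j>), so |<v, e_j>|^2 = <v, u_j>^2 / <u_j, u_j>.
Coefficients: <v, e_1> = 9/sqrt(13), <v, e_2> = -16/sqrt(130), <v, e_3> = -8/sqrt(280).
Square and sum: Σ |<v, e_j>|^2 = 59/7.
Compute ||v||^2 = v·v = 20.
Deficit = 20 − 59/7 = 81/7 ≥ 0, confirming Bessel's inequality. (The deficit equals ||v − Σ <v,e_j> e_j||^2, the squared distance from v to span{e_j}.)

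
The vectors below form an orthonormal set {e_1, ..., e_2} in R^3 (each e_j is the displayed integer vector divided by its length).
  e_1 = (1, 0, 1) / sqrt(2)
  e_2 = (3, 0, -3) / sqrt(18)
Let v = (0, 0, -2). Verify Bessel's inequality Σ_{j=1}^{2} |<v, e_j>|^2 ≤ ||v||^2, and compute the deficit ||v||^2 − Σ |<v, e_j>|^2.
Σ |<v, e_j>|^2 = 4; ||v||^2 = 4; deficit = 0

Write each e_j = u_j / sqrt(<u_j, u_j>) where u_j is the displayed integer vector. Then <v, e_j> = <v, u_j> / sqrt(<u_j, u_j>), so |<v, e_j>|^2 = <v, u_j>^2 / <u_j, u_j>.
Coefficients: <v, e_1> = -2/sqrt(2), <v, e_2> = 6/sqrt(18).
Square and sum: Σ |<v, e_j>|^2 = 4.
Compute ||v||^2 = v·v = 4.
Deficit = 4 − 4 = 0 ≥ 0, confirming Bessel's inequality. (The deficit equals ||v − Σ <v,e_j> e_j||^2, the squared distance from v to span{e_j}.)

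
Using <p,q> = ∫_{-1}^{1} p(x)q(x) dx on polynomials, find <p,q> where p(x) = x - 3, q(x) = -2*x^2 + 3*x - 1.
<p,q> = 12

Expand the product: p(x)·q(x) = -2*x^3 + 9*x^2 - 10*x + 3.
∫_{-1}^{1} of each monomial x^k gives [2/(k+1) if k even, 0 if k odd]. Integrating term-by-term (or equivalently evaluating the antiderivative F(x) = -x^4/2 + 3*x^3 - 5*x^2 + 3*x at the endpoints):
  F(1) − F(−1) = 1/2 − (-23/2) = 12.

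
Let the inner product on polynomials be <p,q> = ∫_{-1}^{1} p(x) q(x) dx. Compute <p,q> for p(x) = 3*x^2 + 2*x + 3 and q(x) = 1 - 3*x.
<p,q> = 4

Expand the product: p(x)·q(x) = -9*x^3 - 3*x^2 - 7*x + 3.
∫_{-1}^{1} of each monomial x^k gives [2/(k+1) if k even, 0 if k odd]. Integrating term-by-term (or equivalently evaluating the antiderivative F(x) = -9*x^4/4 - x^3 - 7*x^2/2 + 3*x at the endpoints):
  F(1) − F(−1) = -15/4 − (-31/4) = 4.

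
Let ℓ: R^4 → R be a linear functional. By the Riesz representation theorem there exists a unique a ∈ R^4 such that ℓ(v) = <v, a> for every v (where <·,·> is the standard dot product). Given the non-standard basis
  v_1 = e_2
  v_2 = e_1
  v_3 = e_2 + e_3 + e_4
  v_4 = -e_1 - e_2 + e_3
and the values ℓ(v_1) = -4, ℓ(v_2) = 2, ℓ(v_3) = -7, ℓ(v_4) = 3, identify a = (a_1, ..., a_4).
a = (2, -4, 1, -4)

Write a = (a_1, ..., a_4) in the standard basis. For each basis vector v_i, ℓ(v_i) = <v_i, a> is a linear equation in the a_j's. Collect the n equations into a matrix system V a = ℓ, where row i of V is v_i (expressed in the standard basis). Since V is invertible (lower-triangular with 1s on the diagonal, up to permutation), solve by back-substitution:
  V =
[[0, 1, 0, 0],
 [1, 0, 0, 0],
 [0, 1, 1, 1],
 [-1, -1, 1, 0]]
  V a = (-4, 2, -7, 3)
Solving gives a = (2, -4, 1, -4).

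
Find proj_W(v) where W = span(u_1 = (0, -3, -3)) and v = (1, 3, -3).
proj_W(v) = (0, 0, 0)

Set up U = [u_1 | ... | u_1] ∈ R^(3×1). The projector onto W = col(U) is P = U (U^T U)^(-1) U^T.
Compute U^T U =
  [18],
and U^T v = (0).
Solve U^T U · c = U^T v for the coefficients: c = (0). The projection is proj_W(v) = U c.
Check: (v - proj_W(v)) · u_1 = 0  (should be 0).
Result: proj_W(v) = (0, 0, 0).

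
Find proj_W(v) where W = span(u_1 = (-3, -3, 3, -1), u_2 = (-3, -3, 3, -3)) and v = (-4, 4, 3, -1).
proj_W(v) = (-1, -1, 1, -1)

Set up U = [u_1 | ... | u_2] ∈ R^(4×2). The projector onto W = col(U) is P = U (U^T U)^(-1) U^T.
Compute U^T U =
  [28, 30]
  [30, 36],
and U^T v = (10, 12).
Solve U^T U · c = U^T v for the coefficients: c = (0, 1/3). The projection is proj_W(v) = U c.
Check: (v - proj_W(v)) · u_1 = 0  (should be 0).
Check: (v - proj_W(v)) · u_2 = 0  (should be 0).
Result: proj_W(v) = (-1, -1, 1, -1).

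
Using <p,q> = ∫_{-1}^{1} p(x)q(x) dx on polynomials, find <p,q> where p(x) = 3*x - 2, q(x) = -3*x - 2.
<p,q> = 2

Expand the product: p(x)·q(x) = 4 - 9*x^2.
∫_{-1}^{1} of each monomial x^k gives [2/(k+1) if k even, 0 if k odd]. Integrating term-by-term (or equivalently evaluating the antiderivative F(x) = -3*x^3 + 4*x at the endpoints):
  F(1) − F(−1) = 1 − (-1) = 2.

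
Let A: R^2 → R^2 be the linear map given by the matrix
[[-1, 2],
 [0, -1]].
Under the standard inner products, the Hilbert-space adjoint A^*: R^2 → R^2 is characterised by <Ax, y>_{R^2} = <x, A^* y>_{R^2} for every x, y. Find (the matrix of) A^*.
A^* = A^T =
[[-1, 0],
 [2, -1]]

For real matrices with standard dot products, the defining identity <Ax, y> = <x, A^* y> gives (Ax)^T y = x^T (A^*) y, i.e. x^T A^T y = x^T (A^*) y. Since this holds for all x, y, we must have A^* = A^T. Therefore
A^* =
[[-1, 0],
 [2, -1]].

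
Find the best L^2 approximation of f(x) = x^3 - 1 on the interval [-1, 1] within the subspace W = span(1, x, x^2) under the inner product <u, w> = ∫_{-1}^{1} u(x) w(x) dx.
g(x) = 3*x/5 - 1

The best approximation g ∈ W is the orthogonal projection of f onto W. Writing g = a_0 + a_1 x + a_2 x^2, the coefficients solve the normal equations G · a = b where
  G_{ij} = <φ_i, φ_j> and b_i = <f, φ_i>, with φ_0 = 1, φ_1 = x, φ_2 = x^2.
G =
  [2, 0, 2/3]
  [0, 2/3, 0]
  [2/3, 0, 2/5],
b = (-2, 2/5, -2/3).
Solving gives a_0 = -1, a_1 = 3/5, a_2 = 0, so
  g(x) = 3*x/5 - 1.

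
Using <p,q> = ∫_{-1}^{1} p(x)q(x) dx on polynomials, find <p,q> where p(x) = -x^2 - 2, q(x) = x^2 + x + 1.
<p,q> = -32/5

Expand the product: p(x)·q(x) = -x^4 - x^3 - 3*x^2 - 2*x - 2.
∫_{-1}^{1} of each monomial x^k gives [2/(k+1) if k even, 0 if k odd]. Integrating term-by-term (or equivalently evaluating the antiderivative F(x) = -x^5/5 - x^4/4 - x^3 - x^2 - 2*x at the endpoints):
  F(1) − F(−1) = -89/20 − (39/20) = -32/5.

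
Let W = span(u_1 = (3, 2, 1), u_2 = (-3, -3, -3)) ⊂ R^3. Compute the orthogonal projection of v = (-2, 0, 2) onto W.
proj_W(v) = (-2, 0, 2)

Set up U = [u_1 | ... | u_2] ∈ R^(3×2). The projector onto W = col(U) is P = U (U^T U)^(-1) U^T.
Compute U^T U =
  [14, -18]
  [-18, 27],
and U^T v = (-4, 0).
Solve U^T U · c = U^T v for the coefficients: c = (-2, -4/3). The projection is proj_W(v) = U c.
Check: (v - proj_W(v)) · u_1 = 0  (should be 0).
Check: (v - proj_W(v)) · u_2 = 0  (should be 0).
Result: proj_W(v) = (-2, 0, 2).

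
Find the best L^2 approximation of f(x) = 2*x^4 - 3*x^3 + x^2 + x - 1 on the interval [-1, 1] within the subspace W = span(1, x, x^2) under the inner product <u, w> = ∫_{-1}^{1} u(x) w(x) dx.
g(x) = 19*x^2/7 - 4*x/5 - 41/35

The best approximation g ∈ W is the orthogonal projection of f onto W. Writing g = a_0 + a_1 x + a_2 x^2, the coefficients solve the normal equations G · a = b where
  G_{ij} = <φ_i, φ_j> and b_i = <f, φ_i>, with φ_0 = 1, φ_1 = x, φ_2 = x^2.
G =
  [2, 0, 2/3]
  [0, 2/3, 0]
  [2/3, 0, 2/5],
b = (-8/15, -8/15, 32/105).
Solving gives a_0 = -41/35, a_1 = -4/5, a_2 = 19/7, so
  g(x) = 19*x^2/7 - 4*x/5 - 41/35.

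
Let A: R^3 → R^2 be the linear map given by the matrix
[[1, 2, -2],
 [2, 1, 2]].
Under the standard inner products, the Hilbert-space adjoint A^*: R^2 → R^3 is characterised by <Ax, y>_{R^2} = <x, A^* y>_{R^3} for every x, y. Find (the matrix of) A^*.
A^* = A^T =
[[1, 2],
 [2, 1],
 [-2, 2]]

For real matrices with standard dot products, the defining identity <Ax, y> = <x, A^* y> gives (Ax)^T y = x^T (A^*) y, i.e. x^T A^T y = x^T (A^*) y. Since this holds for all x, y, we must have A^* = A^T. Therefore
A^* =
[[1, 2],
 [2, 1],
 [-2, 2]].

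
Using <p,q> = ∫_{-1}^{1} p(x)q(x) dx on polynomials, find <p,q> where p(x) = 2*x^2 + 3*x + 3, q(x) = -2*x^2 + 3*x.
<p,q> = 2/5

Expand the product: p(x)·q(x) = -4*x^4 + 3*x^2 + 9*x.
∫_{-1}^{1} of each monomial x^k gives [2/(k+1) if k even, 0 if k odd]. Integrating term-by-term (or equivalently evaluating the antiderivative F(x) = -4*x^5/5 + x^3 + 9*x^2/2 at the endpoints):
  F(1) − F(−1) = 47/10 − (43/10) = 2/5.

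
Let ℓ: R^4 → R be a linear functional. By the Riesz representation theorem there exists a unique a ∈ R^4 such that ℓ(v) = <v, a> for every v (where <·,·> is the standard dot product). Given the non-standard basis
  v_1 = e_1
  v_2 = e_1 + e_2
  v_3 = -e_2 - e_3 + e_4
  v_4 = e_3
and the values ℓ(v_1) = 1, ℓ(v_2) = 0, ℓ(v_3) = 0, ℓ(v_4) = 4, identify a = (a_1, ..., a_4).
a = (1, -1, 4, 3)

Write a = (a_1, ..., a_4) in the standard basis. For each basis vector v_i, ℓ(v_i) = <v_i, a> is a linear equation in the a_j's. Collect the n equations into a matrix system V a = ℓ, where row i of V is v_i (expressed in the standard basis). Since V is invertible (lower-triangular with 1s on the diagonal, up to permutation), solve by back-substitution:
  V =
[[1, 0, 0, 0],
 [1, 1, 0, 0],
 [0, -1, -1, 1],
 [0, 0, 1, 0]]
  V a = (1, 0, 0, 4)
Solving gives a = (1, -1, 4, 3).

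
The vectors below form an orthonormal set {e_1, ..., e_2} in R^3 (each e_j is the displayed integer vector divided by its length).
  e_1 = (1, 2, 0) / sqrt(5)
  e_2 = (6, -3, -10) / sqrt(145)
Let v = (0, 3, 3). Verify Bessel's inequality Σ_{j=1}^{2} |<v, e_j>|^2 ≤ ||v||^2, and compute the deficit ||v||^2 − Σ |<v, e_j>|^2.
Σ |<v, e_j>|^2 = 513/29; ||v||^2 = 18; deficit = 9/29

Write each e_j = u_j / sqrt(<u_j, u_j>) where u_j is the displayed integer vector. Then <v, e_j> = <v, u_j> / sqrt(<u_j, u_j>), so |<v, e_j>|^2 = <v, u_j>^2 / <u_j, u_j>.
Coefficients: <v, e_1> = 6/sqrt(5), <v, e_2> = -39/sqrt(145).
Square and sum: Σ |<v, e_j>|^2 = 513/29.
Compute ||v||^2 = v·v = 18.
Deficit = 18 − 513/29 = 9/29 ≥ 0, confirming Bessel's inequality. (The deficit equals ||v − Σ <v,e_j> e_j||^2, the squared distance from v to span{e_j}.)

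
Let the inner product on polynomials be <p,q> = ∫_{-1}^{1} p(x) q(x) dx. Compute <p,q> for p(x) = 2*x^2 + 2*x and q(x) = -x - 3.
<p,q> = -16/3

Expand the product: p(x)·q(x) = -2*x^3 - 8*x^2 - 6*x.
∫_{-1}^{1} of each monomial x^k gives [2/(k+1) if k even, 0 if k odd]. Integrating term-by-term (or equivalently evaluating the antiderivative F(x) = -x^4/2 - 8*x^3/3 - 3*x^2 at the endpoints):
  F(1) − F(−1) = -37/6 − (-5/6) = -16/3.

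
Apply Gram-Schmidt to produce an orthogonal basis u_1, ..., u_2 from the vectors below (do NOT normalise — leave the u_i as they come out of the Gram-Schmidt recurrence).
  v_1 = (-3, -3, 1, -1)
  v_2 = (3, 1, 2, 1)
Orthogonal basis:
  u_1 = (-3, -3, 1, -1)
  u_2 = (27/20, -13/20, 51/20, 9/20)

Apply the Gram-Schmidt recurrence
  u_1 = v_1
  u_i = v_i − Σ_{j<i} ((v_i · u_j) / (u_j · u_j)) · u_j.

Step by step this gives:
  u_1 = (-3, -3, 1, -1)
  u_2 = (27/20, -13/20, 51/20, 9/20)

Orthogonality check:
  u_2 · u_1 = 0 (should be 0)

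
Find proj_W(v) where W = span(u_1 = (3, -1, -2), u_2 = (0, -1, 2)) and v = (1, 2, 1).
proj_W(v) = (-15/61, 8/61, 4/61)

Set up U = [u_1 | ... | u_2] ∈ R^(3×2). The projector onto W = col(U) is P = U (U^T U)^(-1) U^T.
Compute U^T U =
  [14, -3]
  [-3, 5],
and U^T v = (-1, 0).
Solve U^T U · c = U^T v for the coefficients: c = (-5/61, -3/61). The projection is proj_W(v) = U c.
Check: (v - proj_W(v)) · u_1 = 0  (should be 0).
Check: (v - proj_W(v)) · u_2 = 0  (should be 0).
Result: proj_W(v) = (-15/61, 8/61, 4/61).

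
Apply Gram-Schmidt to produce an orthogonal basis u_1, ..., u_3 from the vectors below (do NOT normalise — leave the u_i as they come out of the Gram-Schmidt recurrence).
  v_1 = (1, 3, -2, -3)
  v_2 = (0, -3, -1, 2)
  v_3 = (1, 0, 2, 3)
Orthogonal basis:
  u_1 = (1, 3, -2, -3)
  u_2 = (13/23, -30/23, -49/23, 7/23)
  u_3 = (269/153, 52/51, 10/153, 239/153)

Apply the Gram-Schmidt recurrence
  u_1 = v_1
  u_i = v_i − Σ_{j<i} ((v_i · u_j) / (u_j · u_j)) · u_j.

Step by step this gives:
  u_1 = (1, 3, -2, -3)
  u_2 = (13/23, -30/23, -49/23, 7/23)
  u_3 = (269/153, 52/51, 10/153, 239/153)

Orthogonality check:
  u_2 · u_1 = 0 (should be 0)
  u_3 · u_1 = 0 (should be 0)
  u_3 · u_2 = 0 (should be 0)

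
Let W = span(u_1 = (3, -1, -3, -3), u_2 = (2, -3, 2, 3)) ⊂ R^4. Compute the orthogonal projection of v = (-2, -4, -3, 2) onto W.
proj_W(v) = (341/346, -191/173, 119/346, 117/173)

Set up U = [u_1 | ... | u_2] ∈ R^(4×2). The projector onto W = col(U) is P = U (U^T U)^(-1) U^T.
Compute U^T U =
  [28, -6]
  [-6, 26],
and U^T v = (1, 8).
Solve U^T U · c = U^T v for the coefficients: c = (37/346, 115/346). The projection is proj_W(v) = U c.
Check: (v - proj_W(v)) · u_1 = 0  (should be 0).
Check: (v - proj_W(v)) · u_2 = 0  (should be 0).
Result: proj_W(v) = (341/346, -191/173, 119/346, 117/173).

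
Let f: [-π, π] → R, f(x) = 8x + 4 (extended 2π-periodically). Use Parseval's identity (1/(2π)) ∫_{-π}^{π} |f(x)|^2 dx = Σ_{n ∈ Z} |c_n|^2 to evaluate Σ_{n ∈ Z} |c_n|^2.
Σ |c_n|^2 = 64π^2/3 + 16

Expand and integrate term by term over [-π, π]:
  ∫ (8x)^2 dx = 64·(2π^3/3); ∫ 2·8·(4)·x dx = 0 (odd integrand); ∫ 4^2 dx = 16·2π.
So (1/(2π)) ∫_{-π}^{π} (8x + 4)^2 dx = 64π^2/3 + 16 = 64π^2/3 + 16.
Parseval ⇒ Σ |c_n|^2 = 64π^2/3 + 16.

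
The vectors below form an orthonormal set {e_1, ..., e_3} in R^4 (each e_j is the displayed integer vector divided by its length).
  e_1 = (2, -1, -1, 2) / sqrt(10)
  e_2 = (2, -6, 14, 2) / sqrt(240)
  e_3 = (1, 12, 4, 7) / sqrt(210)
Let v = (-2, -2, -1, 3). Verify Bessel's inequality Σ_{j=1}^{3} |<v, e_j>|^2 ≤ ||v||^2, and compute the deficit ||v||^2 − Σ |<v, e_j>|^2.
Σ |<v, e_j>|^2 = 101/35; ||v||^2 = 18; deficit = 529/35

Write each e_j = u_j / sqrt(<u_j, u_j>) where u_j is the displayed integer vector. Then <v, e_j> = <v, u_j> / sqrt(<u_j, u_j>), so |<v, e_j>|^2 = <v, u_j>^2 / <u_j, u_j>.
Coefficients: <v, e_1> = 5/sqrt(10), <v, e_2> = 0/sqrt(240), <v, e_3> = -9/sqrt(210).
Square and sum: Σ |<v, e_j>|^2 = 101/35.
Compute ||v||^2 = v·v = 18.
Deficit = 18 − 101/35 = 529/35 ≥ 0, confirming Bessel's inequality. (The deficit equals ||v − Σ <v,e_j> e_j||^2, the squared distance from v to span{e_j}.)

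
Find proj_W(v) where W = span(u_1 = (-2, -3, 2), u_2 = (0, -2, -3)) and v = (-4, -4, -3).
proj_W(v) = (-28/17, -1124/221, -503/221)

Set up U = [u_1 | ... | u_2] ∈ R^(3×2). The projector onto W = col(U) is P = U (U^T U)^(-1) U^T.
Compute U^T U =
  [17, 0]
  [0, 13],
and U^T v = (14, 17).
Solve U^T U · c = U^T v for the coefficients: c = (14/17, 17/13). The projection is proj_W(v) = U c.
Check: (v - proj_W(v)) · u_1 = 0  (should be 0).
Check: (v - proj_W(v)) · u_2 = 0  (should be 0).
Result: proj_W(v) = (-28/17, -1124/221, -503/221).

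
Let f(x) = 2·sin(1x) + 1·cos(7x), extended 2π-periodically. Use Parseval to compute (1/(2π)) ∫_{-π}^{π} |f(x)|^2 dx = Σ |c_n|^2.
Σ |c_n|^2 = 5/2

Expand |f|^2 and use orthogonality of {sin(nx), cos(mx)} on [-π, π]:
  ∫_{-π}^{π} sin(nx)^2 dx = π, ∫ cos(mx)^2 dx = π, and cross terms integrate to 0.
So ∫_{-π}^{π} f(x)^2 dx = 2^2 · π + 1^2 · π = (4 + 1)π.
Divide by 2π: (4 + 1)/2 = 5/2.
By Parseval, this equals Σ |c_n|^2.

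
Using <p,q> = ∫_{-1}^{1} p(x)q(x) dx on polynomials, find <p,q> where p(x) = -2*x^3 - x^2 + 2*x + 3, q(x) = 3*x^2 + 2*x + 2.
<p,q> = 248/15

Expand the product: p(x)·q(x) = -6*x^5 - 7*x^4 + 11*x^2 + 10*x + 6.
∫_{-1}^{1} of each monomial x^k gives [2/(k+1) if k even, 0 if k odd]. Integrating term-by-term (or equivalently evaluating the antiderivative F(x) = -x^6 - 7*x^5/5 + 11*x^3/3 + 5*x^2 + 6*x at the endpoints):
  F(1) − F(−1) = 184/15 − (-64/15) = 248/15.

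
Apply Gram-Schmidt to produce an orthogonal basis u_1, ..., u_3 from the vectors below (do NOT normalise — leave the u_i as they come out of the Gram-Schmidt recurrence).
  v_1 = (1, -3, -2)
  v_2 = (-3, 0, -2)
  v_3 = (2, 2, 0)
Orthogonal basis:
  u_1 = (1, -3, -2)
  u_2 = (-43/14, 3/14, -13/7)
  u_3 = (168/181, 224/181, -252/181)

Apply the Gram-Schmidt recurrence
  u_1 = v_1
  u_i = v_i − Σ_{j<i} ((v_i · u_j) / (u_j · u_j)) · u_j.

Step by step this gives:
  u_1 = (1, -3, -2)
  u_2 = (-43/14, 3/14, -13/7)
  u_3 = (168/181, 224/181, -252/181)

Orthogonality check:
  u_2 · u_1 = 0 (should be 0)
  u_3 · u_1 = 0 (should be 0)
  u_3 · u_2 = 0 (should be 0)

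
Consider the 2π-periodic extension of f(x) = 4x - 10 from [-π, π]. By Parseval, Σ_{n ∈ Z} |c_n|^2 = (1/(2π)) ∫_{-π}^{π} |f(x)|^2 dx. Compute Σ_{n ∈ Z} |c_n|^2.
Σ |c_n|^2 = 16π^2/3 + 100

Expand and integrate term by term over [-π, π]:
  ∫ (4x)^2 dx = 16·(2π^3/3); ∫ 2·4·(-10)·x dx = 0 (odd integrand); ∫ (-10)^2 dx = 100·2π.
So (1/(2π)) ∫_{-π}^{π} (4x - 10)^2 dx = 16π^2/3 + 100 = 16π^2/3 + 100.
Parseval ⇒ Σ |c_n|^2 = 16π^2/3 + 100.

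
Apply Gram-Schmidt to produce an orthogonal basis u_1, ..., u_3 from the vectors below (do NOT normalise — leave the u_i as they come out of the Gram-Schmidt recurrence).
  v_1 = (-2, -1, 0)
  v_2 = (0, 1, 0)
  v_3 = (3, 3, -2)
Orthogonal basis:
  u_1 = (-2, -1, 0)
  u_2 = (-2/5, 4/5, 0)
  u_3 = (0, 0, -2)

Apply the Gram-Schmidt recurrence
  u_1 = v_1
  u_i = v_i − Σ_{j<i} ((v_i · u_j) / (u_j · u_j)) · u_j.

Step by step this gives:
  u_1 = (-2, -1, 0)
  u_2 = (-2/5, 4/5, 0)
  u_3 = (0, 0, -2)

Orthogonality check:
  u_2 · u_1 = 0 (should be 0)
  u_3 · u_1 = 0 (should be 0)
  u_3 · u_2 = 0 (should be 0)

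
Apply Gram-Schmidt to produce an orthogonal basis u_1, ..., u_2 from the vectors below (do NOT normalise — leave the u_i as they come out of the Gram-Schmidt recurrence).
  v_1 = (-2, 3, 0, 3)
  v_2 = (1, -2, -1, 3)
Orthogonal basis:
  u_1 = (-2, 3, 0, 3)
  u_2 = (12/11, -47/22, -1, 63/22)

Apply the Gram-Schmidt recurrence
  u_1 = v_1
  u_i = v_i − Σ_{j<i} ((v_i · u_j) / (u_j · u_j)) · u_j.

Step by step this gives:
  u_1 = (-2, 3, 0, 3)
  u_2 = (12/11, -47/22, -1, 63/22)

Orthogonality check:
  u_2 · u_1 = 0 (should be 0)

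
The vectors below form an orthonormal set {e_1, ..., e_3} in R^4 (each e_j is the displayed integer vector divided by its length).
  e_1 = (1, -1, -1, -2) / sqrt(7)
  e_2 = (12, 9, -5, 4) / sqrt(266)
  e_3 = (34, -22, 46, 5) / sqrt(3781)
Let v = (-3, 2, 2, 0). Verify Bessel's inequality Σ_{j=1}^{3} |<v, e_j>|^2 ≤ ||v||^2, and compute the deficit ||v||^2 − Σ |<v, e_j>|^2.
Σ |<v, e_j>|^2 = 2133/199; ||v||^2 = 17; deficit = 1250/199

Write each e_j = u_j / sqrt(<u_j, u_j>) where u_j is the displayed integer vector. Then <v, e_j> = <v, u_j> / sqrt(<u_j, u_j>), so |<v, e_j>|^2 = <v, u_j>^2 / <u_j, u_j>.
Coefficients: <v, e_1> = -7/sqrt(7), <v, e_2> = -28/sqrt(266), <v, e_3> = -54/sqrt(3781).
Square and sum: Σ |<v, e_j>|^2 = 2133/199.
Compute ||v||^2 = v·v = 17.
Deficit = 17 − 2133/199 = 1250/199 ≥ 0, confirming Bessel's inequality. (The deficit equals ||v − Σ <v,e_j> e_j||^2, the squared distance from v to span{e_j}.)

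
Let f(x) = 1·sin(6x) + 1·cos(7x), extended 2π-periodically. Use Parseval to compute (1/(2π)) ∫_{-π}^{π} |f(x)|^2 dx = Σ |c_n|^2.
Σ |c_n|^2 = 1

Expand |f|^2 and use orthogonality of {sin(nx), cos(mx)} on [-π, π]:
  ∫_{-π}^{π} sin(nx)^2 dx = π, ∫ cos(mx)^2 dx = π, and cross terms integrate to 0.
So ∫_{-π}^{π} f(x)^2 dx = 1^2 · π + 1^2 · π = (1 + 1)π.
Divide by 2π: (1 + 1)/2 = 1.
By Parseval, this equals Σ |c_n|^2.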